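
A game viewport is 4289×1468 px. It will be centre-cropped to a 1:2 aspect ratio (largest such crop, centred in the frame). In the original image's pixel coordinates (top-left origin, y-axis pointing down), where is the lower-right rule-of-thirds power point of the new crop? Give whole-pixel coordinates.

4289/1468 > 1/2, so the 1:2 crop keeps the full height 1468 and trims width to 1468 × 1/2 = 734.00 px.
Left offset = (4289 − 734.00)/2 = 1777.50 px; top offset = 0.
Lower-right is two-thirds across and two-thirds down within the crop:
x = 1777.50 + 2 × 734.00/3 ≈ 2267; y = 0.00 + 2 × 1468.00/3 ≈ 979.

x = 2267 px, y = 979 px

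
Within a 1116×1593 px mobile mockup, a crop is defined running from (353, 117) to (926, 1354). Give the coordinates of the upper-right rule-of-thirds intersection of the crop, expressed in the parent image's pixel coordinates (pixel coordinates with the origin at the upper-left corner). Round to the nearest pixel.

Crop width = 926 − 353 = 573 px; one third is 191.00 px.
Crop height = 1354 − 117 = 1237 px; one third is 412.33 px.
The upper-right point is two-thirds across and one-third down within the crop:
x = 353 + 2 × 191.00 ≈ 735; y = 117 + 1 × 412.33 ≈ 529.

x = 735 px, y = 529 px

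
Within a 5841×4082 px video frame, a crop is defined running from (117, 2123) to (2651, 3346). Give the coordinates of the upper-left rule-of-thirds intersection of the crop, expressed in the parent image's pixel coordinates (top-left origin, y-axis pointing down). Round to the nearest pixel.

x = 962 px, y = 2531 px

Crop width = 2651 − 117 = 2534 px; one third is 844.67 px.
Crop height = 3346 − 2123 = 1223 px; one third is 407.67 px.
The upper-left point is one-third across and one-third down within the crop:
x = 117 + 1 × 844.67 ≈ 962; y = 2123 + 1 × 407.67 ≈ 2531.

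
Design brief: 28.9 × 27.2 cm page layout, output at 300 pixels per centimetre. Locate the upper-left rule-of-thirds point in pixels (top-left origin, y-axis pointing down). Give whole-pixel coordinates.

In pixels the canvas is 28.9 × 300 = 8670 wide and 27.2 × 300 = 8160 tall.
The upper-left point is one-third across and one-third down:
x = 1 × 8670/3 ≈ 2890; y = 1 × 8160/3 ≈ 2720.

x = 2890 px, y = 2720 px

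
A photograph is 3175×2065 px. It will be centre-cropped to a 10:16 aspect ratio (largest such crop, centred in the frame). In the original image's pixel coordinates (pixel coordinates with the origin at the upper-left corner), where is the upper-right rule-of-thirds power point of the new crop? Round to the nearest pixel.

3175/2065 > 10/16, so the 10:16 crop keeps the full height 2065 and trims width to 2065 × 10/16 = 1290.62 px.
Left offset = (3175 − 1290.62)/2 = 942.19 px; top offset = 0.
Upper-right is two-thirds across and one-third down within the crop:
x = 942.19 + 2 × 1290.62/3 ≈ 1803; y = 0.00 + 1 × 2065.00/3 ≈ 688.

(1803, 688)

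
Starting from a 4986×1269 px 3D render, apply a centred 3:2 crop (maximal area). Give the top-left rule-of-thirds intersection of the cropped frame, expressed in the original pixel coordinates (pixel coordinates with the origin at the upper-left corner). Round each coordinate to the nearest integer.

x = 2176 px, y = 423 px

4986/1269 > 3/2, so the 3:2 crop keeps the full height 1269 and trims width to 1269 × 3/2 = 1903.50 px.
Left offset = (4986 − 1903.50)/2 = 1541.25 px; top offset = 0.
Top-left is one-third across and one-third down within the crop:
x = 1541.25 + 1 × 1903.50/3 ≈ 2176; y = 0.00 + 1 × 1269.00/3 ≈ 423.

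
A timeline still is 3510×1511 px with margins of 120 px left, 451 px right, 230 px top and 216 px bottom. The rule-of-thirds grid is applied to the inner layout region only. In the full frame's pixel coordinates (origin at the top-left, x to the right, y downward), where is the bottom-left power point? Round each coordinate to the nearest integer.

(1100, 940)

Content width = 3510 − 120 − 451 = 2939 px; content height = 1511 − 230 − 216 = 1065 px.
Bottom-left is one-third across and two-thirds down within the inner layout region.
x = 120 + 1 × 2939/3 = 120 + 979.67 ≈ 1100
y = 230 + 2 × 1065/3 = 230 + 710.00 ≈ 940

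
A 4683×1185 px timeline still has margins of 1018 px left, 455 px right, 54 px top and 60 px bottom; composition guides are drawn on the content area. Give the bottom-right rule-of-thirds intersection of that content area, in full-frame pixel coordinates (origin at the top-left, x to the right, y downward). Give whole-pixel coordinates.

Content width = 4683 − 1018 − 455 = 3210 px; content height = 1185 − 54 − 60 = 1071 px.
Bottom-right is two-thirds across and two-thirds down within the content area.
x = 1018 + 2 × 3210/3 = 1018 + 2140.00 ≈ 3158
y = 54 + 2 × 1071/3 = 54 + 714.00 ≈ 768

x = 3158 px, y = 768 px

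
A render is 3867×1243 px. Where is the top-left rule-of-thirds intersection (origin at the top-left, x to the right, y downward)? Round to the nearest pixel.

The top-left point sits one-third of the way across and one-third of the way down.
x = 1 × 3867/3 ≈ 1289; y = 1 × 1243/3 ≈ 414.

x = 1289 px, y = 414 px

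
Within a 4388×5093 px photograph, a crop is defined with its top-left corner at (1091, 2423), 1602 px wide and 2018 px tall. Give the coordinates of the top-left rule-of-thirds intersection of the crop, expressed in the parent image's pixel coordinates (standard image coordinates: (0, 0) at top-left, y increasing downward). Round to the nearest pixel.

One third of the crop width 1602 is 534.00 px.
One third of the crop height 2018 is 672.67 px.
The top-left point is one-third across and one-third down within the crop:
x = 1091 + 1 × 534.00 ≈ 1625; y = 2423 + 1 × 672.67 ≈ 3096.

x = 1625 px, y = 3096 px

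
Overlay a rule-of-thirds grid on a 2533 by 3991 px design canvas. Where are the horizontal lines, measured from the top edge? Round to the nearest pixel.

3991 / 3 = 1330.33, so the horizontal lines sit at one and two thirds of 3991.

1330 px and 2661 px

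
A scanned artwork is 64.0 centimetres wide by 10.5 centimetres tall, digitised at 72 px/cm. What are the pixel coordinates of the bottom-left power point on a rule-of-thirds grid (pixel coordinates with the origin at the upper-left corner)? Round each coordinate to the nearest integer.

x = 1536 px, y = 504 px

In pixels the canvas is 64.0 × 72 = 4608 wide and 10.5 × 72 = 756 tall.
The bottom-left point is one-third across and two-thirds down:
x = 1 × 4608/3 ≈ 1536; y = 2 × 756/3 ≈ 504.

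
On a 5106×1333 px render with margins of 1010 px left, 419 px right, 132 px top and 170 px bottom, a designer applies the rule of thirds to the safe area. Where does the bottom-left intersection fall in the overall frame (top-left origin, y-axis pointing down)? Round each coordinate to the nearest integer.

Content width = 5106 − 1010 − 419 = 3677 px; content height = 1333 − 132 − 170 = 1031 px.
Bottom-left is one-third across and two-thirds down within the safe area.
x = 1010 + 1 × 3677/3 = 1010 + 1225.67 ≈ 2236
y = 132 + 2 × 1031/3 = 132 + 687.33 ≈ 819

x = 2236 px, y = 819 px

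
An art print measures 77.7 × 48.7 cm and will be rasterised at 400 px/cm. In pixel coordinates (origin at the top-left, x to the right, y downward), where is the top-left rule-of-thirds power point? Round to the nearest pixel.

(10360, 6493)

In pixels the canvas is 77.7 × 400 = 31080 wide and 48.7 × 400 = 19480 tall.
The top-left point is one-third across and one-third down:
x = 1 × 31080/3 ≈ 10360; y = 1 × 19480/3 ≈ 6493.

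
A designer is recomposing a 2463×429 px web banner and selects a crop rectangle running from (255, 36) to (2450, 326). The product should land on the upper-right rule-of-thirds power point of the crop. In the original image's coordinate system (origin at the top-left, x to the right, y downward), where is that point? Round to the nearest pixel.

x = 1718 px, y = 133 px

Crop width = 2450 − 255 = 2195 px; one third is 731.67 px.
Crop height = 326 − 36 = 290 px; one third is 96.67 px.
The upper-right point is two-thirds across and one-third down within the crop:
x = 255 + 2 × 731.67 ≈ 1718; y = 36 + 1 × 96.67 ≈ 133.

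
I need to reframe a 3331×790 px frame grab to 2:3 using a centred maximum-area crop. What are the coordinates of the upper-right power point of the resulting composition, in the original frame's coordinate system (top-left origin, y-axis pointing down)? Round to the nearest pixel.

x = 1753 px, y = 263 px

3331/790 > 2/3, so the 2:3 crop keeps the full height 790 and trims width to 790 × 2/3 = 526.67 px.
Left offset = (3331 − 526.67)/2 = 1402.17 px; top offset = 0.
Upper-right is two-thirds across and one-third down within the crop:
x = 1402.17 + 2 × 526.67/3 ≈ 1753; y = 0.00 + 1 × 790.00/3 ≈ 263.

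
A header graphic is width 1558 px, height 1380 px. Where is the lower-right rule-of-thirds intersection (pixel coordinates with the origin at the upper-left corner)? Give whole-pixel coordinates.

x = 1039 px, y = 920 px

The lower-right point sits two-thirds of the way across and two-thirds of the way down.
x = 2 × 1558/3 ≈ 1039; y = 2 × 1380/3 ≈ 920.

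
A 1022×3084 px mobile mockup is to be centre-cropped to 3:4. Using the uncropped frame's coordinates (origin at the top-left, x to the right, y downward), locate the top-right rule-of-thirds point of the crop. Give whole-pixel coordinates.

1022/3084 < 3/4, so the 3:4 crop keeps the full width 1022 and trims height to 1022 × 4/3 = 1362.67 px.
Top offset = (3084 − 1362.67)/2 = 860.67 px; left offset = 0.
Top-right is two-thirds across and one-third down within the crop:
x = 0.00 + 2 × 1022.00/3 ≈ 681; y = 860.67 + 1 × 1362.67/3 ≈ 1315.

(681, 1315)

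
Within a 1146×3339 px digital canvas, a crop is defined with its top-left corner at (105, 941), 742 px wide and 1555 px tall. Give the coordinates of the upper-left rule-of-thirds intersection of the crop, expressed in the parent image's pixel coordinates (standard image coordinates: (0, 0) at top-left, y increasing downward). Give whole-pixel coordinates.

(352, 1459)

One third of the crop width 742 is 247.33 px.
One third of the crop height 1555 is 518.33 px.
The upper-left point is one-third across and one-third down within the crop:
x = 105 + 1 × 247.33 ≈ 352; y = 941 + 1 × 518.33 ≈ 1459.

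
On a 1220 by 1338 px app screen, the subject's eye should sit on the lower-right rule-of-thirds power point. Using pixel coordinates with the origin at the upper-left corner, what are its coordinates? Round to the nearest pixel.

The lower-right point sits two-thirds of the way across and two-thirds of the way down.
x = 2 × 1220/3 ≈ 813; y = 2 × 1338/3 ≈ 892.

(813, 892)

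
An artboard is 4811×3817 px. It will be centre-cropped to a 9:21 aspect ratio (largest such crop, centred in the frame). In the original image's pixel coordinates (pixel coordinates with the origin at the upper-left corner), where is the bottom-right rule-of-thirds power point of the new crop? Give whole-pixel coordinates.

(2678, 2545)

4811/3817 > 9/21, so the 9:21 crop keeps the full height 3817 and trims width to 3817 × 9/21 = 1635.86 px.
Left offset = (4811 − 1635.86)/2 = 1587.57 px; top offset = 0.
Bottom-right is two-thirds across and two-thirds down within the crop:
x = 1587.57 + 2 × 1635.86/3 ≈ 2678; y = 0.00 + 2 × 3817.00/3 ≈ 2545.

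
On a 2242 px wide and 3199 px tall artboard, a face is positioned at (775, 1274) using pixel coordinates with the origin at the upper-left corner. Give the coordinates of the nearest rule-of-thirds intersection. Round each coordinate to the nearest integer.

x = 747 px, y = 1066 px

Third lines: x ∈ {747, 1495}, y ∈ {1066, 2133}.
775 is closer to x = 747; 1274 is closer to y = 1066.
So the nearest intersection is the upper-left power point.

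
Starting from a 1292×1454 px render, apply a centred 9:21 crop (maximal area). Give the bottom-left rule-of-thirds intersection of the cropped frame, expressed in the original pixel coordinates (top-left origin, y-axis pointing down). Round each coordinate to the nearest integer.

x = 542 px, y = 969 px

1292/1454 > 9/21, so the 9:21 crop keeps the full height 1454 and trims width to 1454 × 9/21 = 623.14 px.
Left offset = (1292 − 623.14)/2 = 334.43 px; top offset = 0.
Bottom-left is one-third across and two-thirds down within the crop:
x = 334.43 + 1 × 623.14/3 ≈ 542; y = 0.00 + 2 × 1454.00/3 ≈ 969.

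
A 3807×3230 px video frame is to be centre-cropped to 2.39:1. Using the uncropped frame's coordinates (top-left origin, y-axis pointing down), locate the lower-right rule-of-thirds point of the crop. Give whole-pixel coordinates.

3807/3230 < 2.39/1, so the 2.39:1 crop keeps the full width 3807 and trims height to 3807 × 1/2.39 = 1592.89 px.
Top offset = (3230 − 1592.89)/2 = 818.56 px; left offset = 0.
Lower-right is two-thirds across and two-thirds down within the crop:
x = 0.00 + 2 × 3807.00/3 ≈ 2538; y = 818.56 + 2 × 1592.89/3 ≈ 1880.

x = 2538 px, y = 1880 px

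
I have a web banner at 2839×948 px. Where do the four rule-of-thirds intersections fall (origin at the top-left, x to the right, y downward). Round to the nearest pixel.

(946, 316), (1893, 316), (946, 632), (1893, 632)

One third of 2839 is 946.33; one third of 948 is 316.
Vertical third lines at x = 946 and x = 1893; horizontal third lines at y = 316 and y = 632.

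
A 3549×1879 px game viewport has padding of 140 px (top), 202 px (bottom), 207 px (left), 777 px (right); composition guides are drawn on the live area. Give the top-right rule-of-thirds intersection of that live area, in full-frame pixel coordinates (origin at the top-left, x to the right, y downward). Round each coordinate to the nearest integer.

(1917, 652)

Content width = 3549 − 207 − 777 = 2565 px; content height = 1879 − 140 − 202 = 1537 px.
Top-right is two-thirds across and one-third down within the live area.
x = 207 + 2 × 2565/3 = 207 + 1710.00 ≈ 1917
y = 140 + 1 × 1537/3 = 140 + 512.33 ≈ 652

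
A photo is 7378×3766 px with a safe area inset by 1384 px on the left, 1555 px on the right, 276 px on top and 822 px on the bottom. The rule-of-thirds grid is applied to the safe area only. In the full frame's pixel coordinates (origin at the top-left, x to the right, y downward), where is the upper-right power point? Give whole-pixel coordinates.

(4343, 1165)

Content width = 7378 − 1384 − 1555 = 4439 px; content height = 3766 − 276 − 822 = 2668 px.
Upper-right is two-thirds across and one-third down within the safe area.
x = 1384 + 2 × 4439/3 = 1384 + 2959.33 ≈ 4343
y = 276 + 1 × 2668/3 = 276 + 889.33 ≈ 1165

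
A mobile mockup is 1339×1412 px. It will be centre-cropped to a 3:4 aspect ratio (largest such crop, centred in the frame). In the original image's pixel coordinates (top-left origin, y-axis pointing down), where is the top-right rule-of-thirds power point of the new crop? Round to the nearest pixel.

1339/1412 > 3/4, so the 3:4 crop keeps the full height 1412 and trims width to 1412 × 3/4 = 1059.00 px.
Left offset = (1339 − 1059.00)/2 = 140.00 px; top offset = 0.
Top-right is two-thirds across and one-third down within the crop:
x = 140.00 + 2 × 1059.00/3 ≈ 846; y = 0.00 + 1 × 1412.00/3 ≈ 471.

x = 846 px, y = 471 px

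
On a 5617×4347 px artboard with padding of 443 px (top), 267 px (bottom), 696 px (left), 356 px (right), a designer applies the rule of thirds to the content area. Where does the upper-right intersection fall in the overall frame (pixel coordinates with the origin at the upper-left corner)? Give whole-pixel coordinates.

Content width = 5617 − 696 − 356 = 4565 px; content height = 4347 − 443 − 267 = 3637 px.
Upper-right is two-thirds across and one-third down within the content area.
x = 696 + 2 × 4565/3 = 696 + 3043.33 ≈ 3739
y = 443 + 1 × 3637/3 = 443 + 1212.33 ≈ 1655

(3739, 1655)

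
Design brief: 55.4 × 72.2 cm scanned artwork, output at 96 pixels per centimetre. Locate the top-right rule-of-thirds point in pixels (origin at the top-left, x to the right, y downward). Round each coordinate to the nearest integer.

(3546, 2310)

In pixels the canvas is 55.4 × 96 = 5318.4 wide and 72.2 × 96 = 6931.2 tall.
The top-right point is two-thirds across and one-third down:
x = 2 × 5318.4/3 ≈ 3546; y = 1 × 6931.2/3 ≈ 2310.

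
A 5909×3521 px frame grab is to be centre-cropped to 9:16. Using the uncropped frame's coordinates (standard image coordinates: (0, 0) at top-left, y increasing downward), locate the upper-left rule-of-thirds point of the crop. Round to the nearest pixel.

5909/3521 > 9/16, so the 9:16 crop keeps the full height 3521 and trims width to 3521 × 9/16 = 1980.56 px.
Left offset = (5909 − 1980.56)/2 = 1964.22 px; top offset = 0.
Upper-left is one-third across and one-third down within the crop:
x = 1964.22 + 1 × 1980.56/3 ≈ 2624; y = 0.00 + 1 × 3521.00/3 ≈ 1174.

(2624, 1174)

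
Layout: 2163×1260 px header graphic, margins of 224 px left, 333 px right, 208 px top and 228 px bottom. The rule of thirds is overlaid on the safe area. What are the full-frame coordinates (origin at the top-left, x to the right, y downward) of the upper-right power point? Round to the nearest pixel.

x = 1295 px, y = 483 px

Content width = 2163 − 224 − 333 = 1606 px; content height = 1260 − 208 − 228 = 824 px.
Upper-right is two-thirds across and one-third down within the safe area.
x = 224 + 2 × 1606/3 = 224 + 1070.67 ≈ 1295
y = 208 + 1 × 824/3 = 208 + 274.67 ≈ 483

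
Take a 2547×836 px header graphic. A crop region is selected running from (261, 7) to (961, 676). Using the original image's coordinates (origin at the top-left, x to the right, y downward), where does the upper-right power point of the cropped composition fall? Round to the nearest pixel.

Crop width = 961 − 261 = 700 px; one third is 233.33 px.
Crop height = 676 − 7 = 669 px; one third is 223.00 px.
The upper-right point is two-thirds across and one-third down within the crop:
x = 261 + 2 × 233.33 ≈ 728; y = 7 + 1 × 223.00 ≈ 230.

(728, 230)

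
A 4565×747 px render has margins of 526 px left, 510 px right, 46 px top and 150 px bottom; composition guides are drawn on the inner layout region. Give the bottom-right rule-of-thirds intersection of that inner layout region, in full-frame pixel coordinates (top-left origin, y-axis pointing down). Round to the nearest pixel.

x = 2879 px, y = 413 px

Content width = 4565 − 526 − 510 = 3529 px; content height = 747 − 46 − 150 = 551 px.
Bottom-right is two-thirds across and two-thirds down within the inner layout region.
x = 526 + 2 × 3529/3 = 526 + 2352.67 ≈ 2879
y = 46 + 2 × 551/3 = 46 + 367.33 ≈ 413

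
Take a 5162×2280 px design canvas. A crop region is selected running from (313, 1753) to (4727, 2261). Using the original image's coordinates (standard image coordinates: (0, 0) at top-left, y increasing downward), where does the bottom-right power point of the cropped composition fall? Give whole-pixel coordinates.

x = 3256 px, y = 2092 px

Crop width = 4727 − 313 = 4414 px; one third is 1471.33 px.
Crop height = 2261 − 1753 = 508 px; one third is 169.33 px.
The bottom-right point is two-thirds across and two-thirds down within the crop:
x = 313 + 2 × 1471.33 ≈ 3256; y = 1753 + 2 × 169.33 ≈ 2092.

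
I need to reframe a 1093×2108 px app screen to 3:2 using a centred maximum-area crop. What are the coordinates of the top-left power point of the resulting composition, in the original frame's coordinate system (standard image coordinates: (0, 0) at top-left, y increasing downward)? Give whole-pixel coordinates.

1093/2108 < 3/2, so the 3:2 crop keeps the full width 1093 and trims height to 1093 × 2/3 = 728.67 px.
Top offset = (2108 − 728.67)/2 = 689.67 px; left offset = 0.
Top-left is one-third across and one-third down within the crop:
x = 0.00 + 1 × 1093.00/3 ≈ 364; y = 689.67 + 1 × 728.67/3 ≈ 933.

(364, 933)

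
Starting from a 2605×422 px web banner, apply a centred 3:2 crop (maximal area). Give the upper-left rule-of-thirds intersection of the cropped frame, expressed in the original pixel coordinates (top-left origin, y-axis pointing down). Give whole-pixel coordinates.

2605/422 > 3/2, so the 3:2 crop keeps the full height 422 and trims width to 422 × 3/2 = 633.00 px.
Left offset = (2605 − 633.00)/2 = 986.00 px; top offset = 0.
Upper-left is one-third across and one-third down within the crop:
x = 986.00 + 1 × 633.00/3 ≈ 1197; y = 0.00 + 1 × 422.00/3 ≈ 141.

x = 1197 px, y = 141 px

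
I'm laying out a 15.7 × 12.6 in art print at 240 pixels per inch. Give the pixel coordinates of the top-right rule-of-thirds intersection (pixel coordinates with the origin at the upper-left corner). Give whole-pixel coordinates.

x = 2512 px, y = 1008 px

In pixels the canvas is 15.7 × 240 = 3768 wide and 12.6 × 240 = 3024 tall.
The top-right point is two-thirds across and one-third down:
x = 2 × 3768/3 ≈ 2512; y = 1 × 3024/3 ≈ 1008.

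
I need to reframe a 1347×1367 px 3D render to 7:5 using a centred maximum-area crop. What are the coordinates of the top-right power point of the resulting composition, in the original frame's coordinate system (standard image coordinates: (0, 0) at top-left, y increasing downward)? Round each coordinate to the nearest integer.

(898, 523)

1347/1367 < 7/5, so the 7:5 crop keeps the full width 1347 and trims height to 1347 × 5/7 = 962.14 px.
Top offset = (1367 − 962.14)/2 = 202.43 px; left offset = 0.
Top-right is two-thirds across and one-third down within the crop:
x = 0.00 + 2 × 1347.00/3 ≈ 898; y = 202.43 + 1 × 962.14/3 ≈ 523.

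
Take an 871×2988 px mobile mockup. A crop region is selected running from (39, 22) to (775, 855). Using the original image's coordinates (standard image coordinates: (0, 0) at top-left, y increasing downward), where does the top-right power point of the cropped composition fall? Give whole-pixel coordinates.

(530, 300)

Crop width = 775 − 39 = 736 px; one third is 245.33 px.
Crop height = 855 − 22 = 833 px; one third is 277.67 px.
The top-right point is two-thirds across and one-third down within the crop:
x = 39 + 2 × 245.33 ≈ 530; y = 22 + 1 × 277.67 ≈ 300.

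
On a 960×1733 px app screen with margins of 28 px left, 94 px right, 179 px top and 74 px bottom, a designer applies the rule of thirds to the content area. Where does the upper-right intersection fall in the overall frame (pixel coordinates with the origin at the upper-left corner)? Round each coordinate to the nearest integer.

(587, 672)

Content width = 960 − 28 − 94 = 838 px; content height = 1733 − 179 − 74 = 1480 px.
Upper-right is two-thirds across and one-third down within the content area.
x = 28 + 2 × 838/3 = 28 + 558.67 ≈ 587
y = 179 + 1 × 1480/3 = 179 + 493.33 ≈ 672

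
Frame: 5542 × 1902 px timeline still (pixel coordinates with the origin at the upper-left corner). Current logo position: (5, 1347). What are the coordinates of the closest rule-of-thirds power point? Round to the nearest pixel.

Third lines: x ∈ {1847, 3695}, y ∈ {634, 1268}.
5 is closer to x = 1847; 1347 is closer to y = 1268.
So the nearest intersection is the lower-left power point.

(1847, 1268)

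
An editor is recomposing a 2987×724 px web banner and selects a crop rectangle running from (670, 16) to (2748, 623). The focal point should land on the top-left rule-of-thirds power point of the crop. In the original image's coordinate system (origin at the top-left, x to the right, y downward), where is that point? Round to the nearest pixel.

(1363, 218)

Crop width = 2748 − 670 = 2078 px; one third is 692.67 px.
Crop height = 623 − 16 = 607 px; one third is 202.33 px.
The top-left point is one-third across and one-third down within the crop:
x = 670 + 1 × 692.67 ≈ 1363; y = 16 + 1 × 202.33 ≈ 218.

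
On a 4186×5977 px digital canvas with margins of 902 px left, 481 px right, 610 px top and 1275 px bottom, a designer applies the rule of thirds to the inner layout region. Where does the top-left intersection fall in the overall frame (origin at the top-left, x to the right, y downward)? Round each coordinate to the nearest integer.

x = 1836 px, y = 1974 px

Content width = 4186 − 902 − 481 = 2803 px; content height = 5977 − 610 − 1275 = 4092 px.
Top-left is one-third across and one-third down within the inner layout region.
x = 902 + 1 × 2803/3 = 902 + 934.33 ≈ 1836
y = 610 + 1 × 4092/3 = 610 + 1364.00 ≈ 1974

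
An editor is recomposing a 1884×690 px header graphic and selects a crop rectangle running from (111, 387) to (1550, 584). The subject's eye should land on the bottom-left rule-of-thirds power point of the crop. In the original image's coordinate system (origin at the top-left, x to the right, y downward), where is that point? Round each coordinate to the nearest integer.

Crop width = 1550 − 111 = 1439 px; one third is 479.67 px.
Crop height = 584 − 387 = 197 px; one third is 65.67 px.
The bottom-left point is one-third across and two-thirds down within the crop:
x = 111 + 1 × 479.67 ≈ 591; y = 387 + 2 × 65.67 ≈ 518.

x = 591 px, y = 518 px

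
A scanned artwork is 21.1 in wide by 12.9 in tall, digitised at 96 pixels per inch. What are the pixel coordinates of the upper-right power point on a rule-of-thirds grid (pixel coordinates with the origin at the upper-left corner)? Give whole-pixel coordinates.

In pixels the canvas is 21.1 × 96 = 2025.6 wide and 12.9 × 96 = 1238.4 tall.
The upper-right point is two-thirds across and one-third down:
x = 2 × 2025.6/3 ≈ 1350; y = 1 × 1238.4/3 ≈ 413.

x = 1350 px, y = 413 px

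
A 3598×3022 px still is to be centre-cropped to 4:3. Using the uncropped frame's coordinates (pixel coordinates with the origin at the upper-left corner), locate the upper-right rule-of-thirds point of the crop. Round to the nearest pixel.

3598/3022 < 4/3, so the 4:3 crop keeps the full width 3598 and trims height to 3598 × 3/4 = 2698.50 px.
Top offset = (3022 − 2698.50)/2 = 161.75 px; left offset = 0.
Upper-right is two-thirds across and one-third down within the crop:
x = 0.00 + 2 × 3598.00/3 ≈ 2399; y = 161.75 + 1 × 2698.50/3 ≈ 1061.

(2399, 1061)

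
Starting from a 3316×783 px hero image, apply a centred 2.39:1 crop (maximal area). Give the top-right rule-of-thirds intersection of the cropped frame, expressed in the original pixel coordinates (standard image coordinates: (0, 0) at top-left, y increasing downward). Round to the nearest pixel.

3316/783 > 2.39/1, so the 2.39:1 crop keeps the full height 783 and trims width to 783 × 2.39/1 = 1871.37 px.
Left offset = (3316 − 1871.37)/2 = 722.31 px; top offset = 0.
Top-right is two-thirds across and one-third down within the crop:
x = 722.31 + 2 × 1871.37/3 ≈ 1970; y = 0.00 + 1 × 783.00/3 ≈ 261.

(1970, 261)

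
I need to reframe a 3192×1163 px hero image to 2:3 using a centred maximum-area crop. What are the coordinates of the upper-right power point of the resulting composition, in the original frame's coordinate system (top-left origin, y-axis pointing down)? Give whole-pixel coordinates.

3192/1163 > 2/3, so the 2:3 crop keeps the full height 1163 and trims width to 1163 × 2/3 = 775.33 px.
Left offset = (3192 − 775.33)/2 = 1208.33 px; top offset = 0.
Upper-right is two-thirds across and one-third down within the crop:
x = 1208.33 + 2 × 775.33/3 ≈ 1725; y = 0.00 + 1 × 1163.00/3 ≈ 388.

x = 1725 px, y = 388 px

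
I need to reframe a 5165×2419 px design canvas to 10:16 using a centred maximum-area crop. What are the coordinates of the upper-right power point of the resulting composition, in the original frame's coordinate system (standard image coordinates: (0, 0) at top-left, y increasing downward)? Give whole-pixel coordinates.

x = 2834 px, y = 806 px

5165/2419 > 10/16, so the 10:16 crop keeps the full height 2419 and trims width to 2419 × 10/16 = 1511.88 px.
Left offset = (5165 − 1511.88)/2 = 1826.56 px; top offset = 0.
Upper-right is two-thirds across and one-third down within the crop:
x = 1826.56 + 2 × 1511.88/3 ≈ 2834; y = 0.00 + 1 × 2419.00/3 ≈ 806.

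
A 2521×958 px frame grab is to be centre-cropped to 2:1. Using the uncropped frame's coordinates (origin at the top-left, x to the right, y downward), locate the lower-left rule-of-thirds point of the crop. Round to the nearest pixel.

2521/958 > 2/1, so the 2:1 crop keeps the full height 958 and trims width to 958 × 2/1 = 1916.00 px.
Left offset = (2521 − 1916.00)/2 = 302.50 px; top offset = 0.
Lower-left is one-third across and two-thirds down within the crop:
x = 302.50 + 1 × 1916.00/3 ≈ 941; y = 0.00 + 2 × 958.00/3 ≈ 639.

(941, 639)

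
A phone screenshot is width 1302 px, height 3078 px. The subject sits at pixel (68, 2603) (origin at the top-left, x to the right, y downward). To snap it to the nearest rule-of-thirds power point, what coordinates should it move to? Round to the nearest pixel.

Third lines: x ∈ {434, 868}, y ∈ {1026, 2052}.
68 is closer to x = 434; 2603 is closer to y = 2052.
So the nearest intersection is the lower-left power point.

(434, 2052)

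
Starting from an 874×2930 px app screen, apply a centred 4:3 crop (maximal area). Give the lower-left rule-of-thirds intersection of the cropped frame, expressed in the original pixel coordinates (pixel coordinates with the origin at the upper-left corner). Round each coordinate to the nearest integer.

(291, 1574)

874/2930 < 4/3, so the 4:3 crop keeps the full width 874 and trims height to 874 × 3/4 = 655.50 px.
Top offset = (2930 − 655.50)/2 = 1137.25 px; left offset = 0.
Lower-left is one-third across and two-thirds down within the crop:
x = 0.00 + 1 × 874.00/3 ≈ 291; y = 1137.25 + 2 × 655.50/3 ≈ 1574.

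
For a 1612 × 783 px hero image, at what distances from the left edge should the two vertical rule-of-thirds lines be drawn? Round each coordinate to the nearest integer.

1612 / 3 = 537.33, so the vertical lines sit at one and two thirds of 1612.

x = 537 px and x = 1075 px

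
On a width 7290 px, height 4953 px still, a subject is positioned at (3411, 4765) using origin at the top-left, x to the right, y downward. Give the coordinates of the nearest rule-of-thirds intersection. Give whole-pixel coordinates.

x = 2430 px, y = 3302 px

Third lines: x ∈ {2430, 4860}, y ∈ {1651, 3302}.
3411 is closer to x = 2430; 4765 is closer to y = 3302.
So the nearest intersection is the lower-left power point.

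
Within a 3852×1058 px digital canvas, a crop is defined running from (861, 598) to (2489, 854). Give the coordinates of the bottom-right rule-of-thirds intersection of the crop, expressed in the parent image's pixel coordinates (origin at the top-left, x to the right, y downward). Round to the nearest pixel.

Crop width = 2489 − 861 = 1628 px; one third is 542.67 px.
Crop height = 854 − 598 = 256 px; one third is 85.33 px.
The bottom-right point is two-thirds across and two-thirds down within the crop:
x = 861 + 2 × 542.67 ≈ 1946; y = 598 + 2 × 85.33 ≈ 769.

(1946, 769)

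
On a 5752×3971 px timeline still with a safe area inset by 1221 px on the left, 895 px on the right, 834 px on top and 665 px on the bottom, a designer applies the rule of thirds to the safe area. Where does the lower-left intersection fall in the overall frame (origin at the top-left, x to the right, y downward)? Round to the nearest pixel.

Content width = 5752 − 1221 − 895 = 3636 px; content height = 3971 − 834 − 665 = 2472 px.
Lower-left is one-third across and two-thirds down within the safe area.
x = 1221 + 1 × 3636/3 = 1221 + 1212.00 ≈ 2433
y = 834 + 2 × 2472/3 = 834 + 1648.00 ≈ 2482

(2433, 2482)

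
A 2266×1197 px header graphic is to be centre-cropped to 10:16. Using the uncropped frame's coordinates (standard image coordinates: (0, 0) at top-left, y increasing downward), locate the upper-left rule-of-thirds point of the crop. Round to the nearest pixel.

2266/1197 > 10/16, so the 10:16 crop keeps the full height 1197 and trims width to 1197 × 10/16 = 748.12 px.
Left offset = (2266 − 748.12)/2 = 758.94 px; top offset = 0.
Upper-left is one-third across and one-third down within the crop:
x = 758.94 + 1 × 748.12/3 ≈ 1008; y = 0.00 + 1 × 1197.00/3 ≈ 399.

(1008, 399)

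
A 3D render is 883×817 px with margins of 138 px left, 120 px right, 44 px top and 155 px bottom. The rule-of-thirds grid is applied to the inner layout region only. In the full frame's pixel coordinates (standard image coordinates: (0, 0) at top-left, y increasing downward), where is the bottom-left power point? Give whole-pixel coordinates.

(346, 456)

Content width = 883 − 138 − 120 = 625 px; content height = 817 − 44 − 155 = 618 px.
Bottom-left is one-third across and two-thirds down within the inner layout region.
x = 138 + 1 × 625/3 = 138 + 208.33 ≈ 346
y = 44 + 2 × 618/3 = 44 + 412.00 ≈ 456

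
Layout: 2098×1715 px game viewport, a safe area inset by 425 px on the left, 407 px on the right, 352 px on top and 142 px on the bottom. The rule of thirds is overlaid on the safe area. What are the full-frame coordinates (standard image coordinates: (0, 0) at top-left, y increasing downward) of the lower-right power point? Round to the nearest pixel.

Content width = 2098 − 425 − 407 = 1266 px; content height = 1715 − 352 − 142 = 1221 px.
Lower-right is two-thirds across and two-thirds down within the safe area.
x = 425 + 2 × 1266/3 = 425 + 844.00 ≈ 1269
y = 352 + 2 × 1221/3 = 352 + 814.00 ≈ 1166

(1269, 1166)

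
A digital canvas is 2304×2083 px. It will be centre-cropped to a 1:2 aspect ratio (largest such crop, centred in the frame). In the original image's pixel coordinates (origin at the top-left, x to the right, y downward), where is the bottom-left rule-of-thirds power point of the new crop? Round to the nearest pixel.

x = 978 px, y = 1389 px

2304/2083 > 1/2, so the 1:2 crop keeps the full height 2083 and trims width to 2083 × 1/2 = 1041.50 px.
Left offset = (2304 − 1041.50)/2 = 631.25 px; top offset = 0.
Bottom-left is one-third across and two-thirds down within the crop:
x = 631.25 + 1 × 1041.50/3 ≈ 978; y = 0.00 + 2 × 2083.00/3 ≈ 1389.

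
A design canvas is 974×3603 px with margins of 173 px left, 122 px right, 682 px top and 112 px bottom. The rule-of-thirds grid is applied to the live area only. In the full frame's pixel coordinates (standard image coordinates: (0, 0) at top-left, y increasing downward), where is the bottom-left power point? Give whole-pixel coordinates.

Content width = 974 − 173 − 122 = 679 px; content height = 3603 − 682 − 112 = 2809 px.
Bottom-left is one-third across and two-thirds down within the live area.
x = 173 + 1 × 679/3 = 173 + 226.33 ≈ 399
y = 682 + 2 × 2809/3 = 682 + 1872.67 ≈ 2555

(399, 2555)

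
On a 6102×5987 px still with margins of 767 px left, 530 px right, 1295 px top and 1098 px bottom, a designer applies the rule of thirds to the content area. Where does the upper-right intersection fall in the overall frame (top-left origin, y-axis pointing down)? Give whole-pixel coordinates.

x = 3970 px, y = 2493 px

Content width = 6102 − 767 − 530 = 4805 px; content height = 5987 − 1295 − 1098 = 3594 px.
Upper-right is two-thirds across and one-third down within the content area.
x = 767 + 2 × 4805/3 = 767 + 3203.33 ≈ 3970
y = 1295 + 1 × 3594/3 = 1295 + 1198.00 ≈ 2493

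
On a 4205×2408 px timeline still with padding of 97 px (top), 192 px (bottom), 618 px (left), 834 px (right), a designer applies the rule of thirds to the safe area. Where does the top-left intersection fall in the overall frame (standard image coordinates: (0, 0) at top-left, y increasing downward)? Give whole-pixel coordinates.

Content width = 4205 − 618 − 834 = 2753 px; content height = 2408 − 97 − 192 = 2119 px.
Top-left is one-third across and one-third down within the safe area.
x = 618 + 1 × 2753/3 = 618 + 917.67 ≈ 1536
y = 97 + 1 × 2119/3 = 97 + 706.33 ≈ 803

(1536, 803)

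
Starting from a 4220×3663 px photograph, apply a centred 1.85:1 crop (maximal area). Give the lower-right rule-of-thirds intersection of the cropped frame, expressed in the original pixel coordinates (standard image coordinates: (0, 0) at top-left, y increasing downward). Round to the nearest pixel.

4220/3663 < 1.85/1, so the 1.85:1 crop keeps the full width 4220 and trims height to 4220 × 1/1.85 = 2281.08 px.
Top offset = (3663 − 2281.08)/2 = 690.96 px; left offset = 0.
Lower-right is two-thirds across and two-thirds down within the crop:
x = 0.00 + 2 × 4220.00/3 ≈ 2813; y = 690.96 + 2 × 2281.08/3 ≈ 2212.

(2813, 2212)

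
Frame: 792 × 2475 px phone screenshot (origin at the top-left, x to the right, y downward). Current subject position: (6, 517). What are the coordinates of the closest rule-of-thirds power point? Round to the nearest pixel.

(264, 825)

Third lines: x ∈ {264, 528}, y ∈ {825, 1650}.
6 is closer to x = 264; 517 is closer to y = 825.
So the nearest intersection is the upper-left power point.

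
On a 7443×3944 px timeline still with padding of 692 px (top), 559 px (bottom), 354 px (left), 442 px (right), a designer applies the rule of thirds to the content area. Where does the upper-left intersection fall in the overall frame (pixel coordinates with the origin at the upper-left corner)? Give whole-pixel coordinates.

(2570, 1590)

Content width = 7443 − 354 − 442 = 6647 px; content height = 3944 − 692 − 559 = 2693 px.
Upper-left is one-third across and one-third down within the content area.
x = 354 + 1 × 6647/3 = 354 + 2215.67 ≈ 2570
y = 692 + 1 × 2693/3 = 692 + 897.67 ≈ 1590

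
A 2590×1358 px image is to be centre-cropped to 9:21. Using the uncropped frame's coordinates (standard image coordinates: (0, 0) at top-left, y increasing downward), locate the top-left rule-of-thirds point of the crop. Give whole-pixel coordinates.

x = 1198 px, y = 453 px

2590/1358 > 9/21, so the 9:21 crop keeps the full height 1358 and trims width to 1358 × 9/21 = 582.00 px.
Left offset = (2590 − 582.00)/2 = 1004.00 px; top offset = 0.
Top-left is one-third across and one-third down within the crop:
x = 1004.00 + 1 × 582.00/3 ≈ 1198; y = 0.00 + 1 × 1358.00/3 ≈ 453.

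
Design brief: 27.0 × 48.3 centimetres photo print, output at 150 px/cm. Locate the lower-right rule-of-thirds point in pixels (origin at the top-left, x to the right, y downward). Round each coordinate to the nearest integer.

In pixels the canvas is 27.0 × 150 = 4050 wide and 48.3 × 150 = 7245 tall.
The lower-right point is two-thirds across and two-thirds down:
x = 2 × 4050/3 ≈ 2700; y = 2 × 7245/3 ≈ 4830.

(2700, 4830)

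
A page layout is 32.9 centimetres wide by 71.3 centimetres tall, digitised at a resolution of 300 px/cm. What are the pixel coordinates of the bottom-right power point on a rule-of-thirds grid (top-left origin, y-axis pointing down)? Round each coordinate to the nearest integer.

In pixels the canvas is 32.9 × 300 = 9870 wide and 71.3 × 300 = 21390 tall.
The bottom-right point is two-thirds across and two-thirds down:
x = 2 × 9870/3 ≈ 6580; y = 2 × 21390/3 ≈ 14260.

x = 6580 px, y = 14260 px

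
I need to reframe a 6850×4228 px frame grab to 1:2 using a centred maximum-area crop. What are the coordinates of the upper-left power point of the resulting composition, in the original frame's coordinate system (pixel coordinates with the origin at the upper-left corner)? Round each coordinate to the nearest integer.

6850/4228 > 1/2, so the 1:2 crop keeps the full height 4228 and trims width to 4228 × 1/2 = 2114.00 px.
Left offset = (6850 − 2114.00)/2 = 2368.00 px; top offset = 0.
Upper-left is one-third across and one-third down within the crop:
x = 2368.00 + 1 × 2114.00/3 ≈ 3073; y = 0.00 + 1 × 4228.00/3 ≈ 1409.

(3073, 1409)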